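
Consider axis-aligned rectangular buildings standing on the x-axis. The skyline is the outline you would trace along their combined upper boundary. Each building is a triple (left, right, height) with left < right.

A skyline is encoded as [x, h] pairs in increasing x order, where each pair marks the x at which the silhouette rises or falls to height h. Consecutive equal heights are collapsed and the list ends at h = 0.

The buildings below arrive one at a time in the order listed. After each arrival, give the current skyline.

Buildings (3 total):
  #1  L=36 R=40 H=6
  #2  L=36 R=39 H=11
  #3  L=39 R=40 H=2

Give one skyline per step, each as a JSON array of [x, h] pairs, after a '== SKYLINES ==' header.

== SKYLINES ==
[[36,6],[40,0]]
[[36,11],[39,6],[40,0]]
[[36,11],[39,6],[40,0]]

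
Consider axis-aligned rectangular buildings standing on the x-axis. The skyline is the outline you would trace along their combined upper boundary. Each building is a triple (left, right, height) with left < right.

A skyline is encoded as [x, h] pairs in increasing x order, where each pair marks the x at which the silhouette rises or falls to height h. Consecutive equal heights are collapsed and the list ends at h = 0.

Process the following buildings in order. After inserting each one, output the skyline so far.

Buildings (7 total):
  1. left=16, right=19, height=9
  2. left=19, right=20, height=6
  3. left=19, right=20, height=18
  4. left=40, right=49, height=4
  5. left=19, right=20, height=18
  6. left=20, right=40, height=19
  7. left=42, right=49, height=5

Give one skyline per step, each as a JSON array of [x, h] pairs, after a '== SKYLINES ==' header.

== SKYLINES ==
[[16,9],[19,0]]
[[16,9],[19,6],[20,0]]
[[16,9],[19,18],[20,0]]
[[16,9],[19,18],[20,0],[40,4],[49,0]]
[[16,9],[19,18],[20,0],[40,4],[49,0]]
[[16,9],[19,18],[20,19],[40,4],[49,0]]
[[16,9],[19,18],[20,19],[40,4],[42,5],[49,0]]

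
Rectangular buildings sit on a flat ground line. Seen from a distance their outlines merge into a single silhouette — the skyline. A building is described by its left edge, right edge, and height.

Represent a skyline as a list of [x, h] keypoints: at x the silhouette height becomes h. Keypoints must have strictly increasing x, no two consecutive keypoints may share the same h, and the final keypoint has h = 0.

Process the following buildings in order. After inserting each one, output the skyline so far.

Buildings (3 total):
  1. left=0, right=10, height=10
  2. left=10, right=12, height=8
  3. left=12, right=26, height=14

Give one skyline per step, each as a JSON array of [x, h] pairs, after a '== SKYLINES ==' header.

== SKYLINES ==
[[0,10],[10,0]]
[[0,10],[10,8],[12,0]]
[[0,10],[10,8],[12,14],[26,0]]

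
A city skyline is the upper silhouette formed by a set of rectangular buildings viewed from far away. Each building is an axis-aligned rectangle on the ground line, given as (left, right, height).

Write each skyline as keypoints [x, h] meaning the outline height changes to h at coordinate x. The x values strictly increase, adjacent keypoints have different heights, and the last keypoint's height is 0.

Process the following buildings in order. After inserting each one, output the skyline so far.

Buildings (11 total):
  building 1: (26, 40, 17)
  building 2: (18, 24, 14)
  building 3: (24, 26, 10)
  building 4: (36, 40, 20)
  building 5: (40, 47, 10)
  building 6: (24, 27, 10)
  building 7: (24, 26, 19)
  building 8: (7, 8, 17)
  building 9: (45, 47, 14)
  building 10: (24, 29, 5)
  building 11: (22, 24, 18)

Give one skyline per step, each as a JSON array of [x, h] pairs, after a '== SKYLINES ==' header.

== SKYLINES ==
[[26,17],[40,0]]
[[18,14],[24,0],[26,17],[40,0]]
[[18,14],[24,10],[26,17],[40,0]]
[[18,14],[24,10],[26,17],[36,20],[40,0]]
[[18,14],[24,10],[26,17],[36,20],[40,10],[47,0]]
[[18,14],[24,10],[26,17],[36,20],[40,10],[47,0]]
[[18,14],[24,19],[26,17],[36,20],[40,10],[47,0]]
[[7,17],[8,0],[18,14],[24,19],[26,17],[36,20],[40,10],[47,0]]
[[7,17],[8,0],[18,14],[24,19],[26,17],[36,20],[40,10],[45,14],[47,0]]
[[7,17],[8,0],[18,14],[24,19],[26,17],[36,20],[40,10],[45,14],[47,0]]
[[7,17],[8,0],[18,14],[22,18],[24,19],[26,17],[36,20],[40,10],[45,14],[47,0]]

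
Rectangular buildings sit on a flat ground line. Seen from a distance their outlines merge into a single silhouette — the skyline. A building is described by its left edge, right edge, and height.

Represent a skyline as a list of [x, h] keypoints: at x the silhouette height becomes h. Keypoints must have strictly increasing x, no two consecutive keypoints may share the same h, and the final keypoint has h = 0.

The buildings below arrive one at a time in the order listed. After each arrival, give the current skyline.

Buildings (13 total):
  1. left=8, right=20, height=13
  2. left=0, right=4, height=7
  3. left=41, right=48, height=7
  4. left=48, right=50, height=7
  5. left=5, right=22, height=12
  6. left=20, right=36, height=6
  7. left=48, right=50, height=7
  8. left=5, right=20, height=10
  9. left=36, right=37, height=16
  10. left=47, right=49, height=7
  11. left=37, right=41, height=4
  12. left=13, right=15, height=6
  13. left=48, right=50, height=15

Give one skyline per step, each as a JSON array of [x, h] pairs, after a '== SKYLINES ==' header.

== SKYLINES ==
[[8,13],[20,0]]
[[0,7],[4,0],[8,13],[20,0]]
[[0,7],[4,0],[8,13],[20,0],[41,7],[48,0]]
[[0,7],[4,0],[8,13],[20,0],[41,7],[50,0]]
[[0,7],[4,0],[5,12],[8,13],[20,12],[22,0],[41,7],[50,0]]
[[0,7],[4,0],[5,12],[8,13],[20,12],[22,6],[36,0],[41,7],[50,0]]
[[0,7],[4,0],[5,12],[8,13],[20,12],[22,6],[36,0],[41,7],[50,0]]
[[0,7],[4,0],[5,12],[8,13],[20,12],[22,6],[36,0],[41,7],[50,0]]
[[0,7],[4,0],[5,12],[8,13],[20,12],[22,6],[36,16],[37,0],[41,7],[50,0]]
[[0,7],[4,0],[5,12],[8,13],[20,12],[22,6],[36,16],[37,0],[41,7],[50,0]]
[[0,7],[4,0],[5,12],[8,13],[20,12],[22,6],[36,16],[37,4],[41,7],[50,0]]
[[0,7],[4,0],[5,12],[8,13],[20,12],[22,6],[36,16],[37,4],[41,7],[50,0]]
[[0,7],[4,0],[5,12],[8,13],[20,12],[22,6],[36,16],[37,4],[41,7],[48,15],[50,0]]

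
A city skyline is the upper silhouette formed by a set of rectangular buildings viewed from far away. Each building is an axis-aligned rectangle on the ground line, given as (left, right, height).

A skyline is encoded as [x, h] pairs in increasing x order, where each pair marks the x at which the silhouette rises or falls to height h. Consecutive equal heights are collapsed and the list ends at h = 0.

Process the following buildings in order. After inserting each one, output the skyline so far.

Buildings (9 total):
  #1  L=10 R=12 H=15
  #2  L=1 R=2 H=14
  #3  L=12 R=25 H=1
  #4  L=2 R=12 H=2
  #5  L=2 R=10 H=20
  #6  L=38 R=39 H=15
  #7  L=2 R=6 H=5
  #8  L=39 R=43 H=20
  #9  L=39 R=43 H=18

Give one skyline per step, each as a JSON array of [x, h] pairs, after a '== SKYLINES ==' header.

== SKYLINES ==
[[10,15],[12,0]]
[[1,14],[2,0],[10,15],[12,0]]
[[1,14],[2,0],[10,15],[12,1],[25,0]]
[[1,14],[2,2],[10,15],[12,1],[25,0]]
[[1,14],[2,20],[10,15],[12,1],[25,0]]
[[1,14],[2,20],[10,15],[12,1],[25,0],[38,15],[39,0]]
[[1,14],[2,20],[10,15],[12,1],[25,0],[38,15],[39,0]]
[[1,14],[2,20],[10,15],[12,1],[25,0],[38,15],[39,20],[43,0]]
[[1,14],[2,20],[10,15],[12,1],[25,0],[38,15],[39,20],[43,0]]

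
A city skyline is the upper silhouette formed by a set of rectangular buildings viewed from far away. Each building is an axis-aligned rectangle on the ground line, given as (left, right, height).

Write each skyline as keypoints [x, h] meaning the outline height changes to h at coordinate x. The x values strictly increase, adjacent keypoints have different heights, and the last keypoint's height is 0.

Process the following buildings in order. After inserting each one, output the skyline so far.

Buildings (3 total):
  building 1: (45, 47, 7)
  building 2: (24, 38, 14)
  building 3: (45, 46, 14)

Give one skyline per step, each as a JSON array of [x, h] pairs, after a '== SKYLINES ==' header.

== SKYLINES ==
[[45,7],[47,0]]
[[24,14],[38,0],[45,7],[47,0]]
[[24,14],[38,0],[45,14],[46,7],[47,0]]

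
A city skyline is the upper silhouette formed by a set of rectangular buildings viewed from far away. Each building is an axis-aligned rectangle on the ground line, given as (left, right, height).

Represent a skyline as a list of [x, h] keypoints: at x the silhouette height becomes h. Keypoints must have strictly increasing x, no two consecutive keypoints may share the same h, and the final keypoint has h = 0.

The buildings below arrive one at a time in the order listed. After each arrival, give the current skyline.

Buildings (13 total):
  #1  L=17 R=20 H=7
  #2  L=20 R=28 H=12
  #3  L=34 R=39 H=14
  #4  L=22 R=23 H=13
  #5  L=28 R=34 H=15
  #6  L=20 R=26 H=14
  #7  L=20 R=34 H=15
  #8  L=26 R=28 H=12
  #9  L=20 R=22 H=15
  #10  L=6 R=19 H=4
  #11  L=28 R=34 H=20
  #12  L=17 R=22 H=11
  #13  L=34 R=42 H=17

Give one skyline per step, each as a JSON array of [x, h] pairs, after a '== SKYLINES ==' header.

== SKYLINES ==
[[17,7],[20,0]]
[[17,7],[20,12],[28,0]]
[[17,7],[20,12],[28,0],[34,14],[39,0]]
[[17,7],[20,12],[22,13],[23,12],[28,0],[34,14],[39,0]]
[[17,7],[20,12],[22,13],[23,12],[28,15],[34,14],[39,0]]
[[17,7],[20,14],[26,12],[28,15],[34,14],[39,0]]
[[17,7],[20,15],[34,14],[39,0]]
[[17,7],[20,15],[34,14],[39,0]]
[[17,7],[20,15],[34,14],[39,0]]
[[6,4],[17,7],[20,15],[34,14],[39,0]]
[[6,4],[17,7],[20,15],[28,20],[34,14],[39,0]]
[[6,4],[17,11],[20,15],[28,20],[34,14],[39,0]]
[[6,4],[17,11],[20,15],[28,20],[34,17],[42,0]]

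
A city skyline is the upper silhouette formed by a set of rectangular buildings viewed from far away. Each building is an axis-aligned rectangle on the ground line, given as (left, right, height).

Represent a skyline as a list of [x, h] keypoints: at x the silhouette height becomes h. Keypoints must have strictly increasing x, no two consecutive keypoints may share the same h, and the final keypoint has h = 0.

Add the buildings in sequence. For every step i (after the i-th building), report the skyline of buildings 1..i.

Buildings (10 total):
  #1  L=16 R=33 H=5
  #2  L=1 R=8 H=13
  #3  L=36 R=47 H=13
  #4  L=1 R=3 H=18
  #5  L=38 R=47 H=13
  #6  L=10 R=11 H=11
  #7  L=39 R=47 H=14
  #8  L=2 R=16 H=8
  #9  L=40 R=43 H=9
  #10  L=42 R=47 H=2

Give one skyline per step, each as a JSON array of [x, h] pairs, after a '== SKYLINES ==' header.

== SKYLINES ==
[[16,5],[33,0]]
[[1,13],[8,0],[16,5],[33,0]]
[[1,13],[8,0],[16,5],[33,0],[36,13],[47,0]]
[[1,18],[3,13],[8,0],[16,5],[33,0],[36,13],[47,0]]
[[1,18],[3,13],[8,0],[16,5],[33,0],[36,13],[47,0]]
[[1,18],[3,13],[8,0],[10,11],[11,0],[16,5],[33,0],[36,13],[47,0]]
[[1,18],[3,13],[8,0],[10,11],[11,0],[16,5],[33,0],[36,13],[39,14],[47,0]]
[[1,18],[3,13],[8,8],[10,11],[11,8],[16,5],[33,0],[36,13],[39,14],[47,0]]
[[1,18],[3,13],[8,8],[10,11],[11,8],[16,5],[33,0],[36,13],[39,14],[47,0]]
[[1,18],[3,13],[8,8],[10,11],[11,8],[16,5],[33,0],[36,13],[39,14],[47,0]]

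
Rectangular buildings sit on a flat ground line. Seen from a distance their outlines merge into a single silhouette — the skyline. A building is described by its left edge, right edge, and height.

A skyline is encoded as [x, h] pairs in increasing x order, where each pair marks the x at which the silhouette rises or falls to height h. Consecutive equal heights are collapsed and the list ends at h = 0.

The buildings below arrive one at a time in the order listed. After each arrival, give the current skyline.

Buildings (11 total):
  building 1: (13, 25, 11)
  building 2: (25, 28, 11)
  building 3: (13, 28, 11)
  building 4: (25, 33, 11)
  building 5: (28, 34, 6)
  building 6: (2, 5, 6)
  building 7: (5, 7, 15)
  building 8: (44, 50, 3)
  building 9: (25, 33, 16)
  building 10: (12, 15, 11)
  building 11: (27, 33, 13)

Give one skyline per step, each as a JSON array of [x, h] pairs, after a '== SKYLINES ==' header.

== SKYLINES ==
[[13,11],[25,0]]
[[13,11],[28,0]]
[[13,11],[28,0]]
[[13,11],[33,0]]
[[13,11],[33,6],[34,0]]
[[2,6],[5,0],[13,11],[33,6],[34,0]]
[[2,6],[5,15],[7,0],[13,11],[33,6],[34,0]]
[[2,6],[5,15],[7,0],[13,11],[33,6],[34,0],[44,3],[50,0]]
[[2,6],[5,15],[7,0],[13,11],[25,16],[33,6],[34,0],[44,3],[50,0]]
[[2,6],[5,15],[7,0],[12,11],[25,16],[33,6],[34,0],[44,3],[50,0]]
[[2,6],[5,15],[7,0],[12,11],[25,16],[33,6],[34,0],[44,3],[50,0]]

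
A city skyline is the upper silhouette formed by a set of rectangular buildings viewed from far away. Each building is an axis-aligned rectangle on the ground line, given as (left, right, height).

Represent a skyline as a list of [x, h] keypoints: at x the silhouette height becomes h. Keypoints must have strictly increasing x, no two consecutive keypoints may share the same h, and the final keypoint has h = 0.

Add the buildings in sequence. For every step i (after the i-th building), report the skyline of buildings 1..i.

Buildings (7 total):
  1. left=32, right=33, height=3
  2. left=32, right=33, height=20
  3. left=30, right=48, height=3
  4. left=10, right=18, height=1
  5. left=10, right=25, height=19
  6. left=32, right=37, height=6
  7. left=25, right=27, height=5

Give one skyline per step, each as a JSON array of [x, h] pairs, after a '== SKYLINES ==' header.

== SKYLINES ==
[[32,3],[33,0]]
[[32,20],[33,0]]
[[30,3],[32,20],[33,3],[48,0]]
[[10,1],[18,0],[30,3],[32,20],[33,3],[48,0]]
[[10,19],[25,0],[30,3],[32,20],[33,3],[48,0]]
[[10,19],[25,0],[30,3],[32,20],[33,6],[37,3],[48,0]]
[[10,19],[25,5],[27,0],[30,3],[32,20],[33,6],[37,3],[48,0]]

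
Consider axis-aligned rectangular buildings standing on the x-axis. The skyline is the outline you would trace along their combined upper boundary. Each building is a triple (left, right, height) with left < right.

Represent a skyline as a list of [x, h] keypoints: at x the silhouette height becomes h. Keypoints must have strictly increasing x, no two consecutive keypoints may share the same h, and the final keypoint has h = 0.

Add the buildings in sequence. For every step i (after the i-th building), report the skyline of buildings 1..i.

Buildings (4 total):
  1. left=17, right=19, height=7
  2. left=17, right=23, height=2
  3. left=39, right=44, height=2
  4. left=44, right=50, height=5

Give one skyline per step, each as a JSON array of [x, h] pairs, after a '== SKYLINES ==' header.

== SKYLINES ==
[[17,7],[19,0]]
[[17,7],[19,2],[23,0]]
[[17,7],[19,2],[23,0],[39,2],[44,0]]
[[17,7],[19,2],[23,0],[39,2],[44,5],[50,0]]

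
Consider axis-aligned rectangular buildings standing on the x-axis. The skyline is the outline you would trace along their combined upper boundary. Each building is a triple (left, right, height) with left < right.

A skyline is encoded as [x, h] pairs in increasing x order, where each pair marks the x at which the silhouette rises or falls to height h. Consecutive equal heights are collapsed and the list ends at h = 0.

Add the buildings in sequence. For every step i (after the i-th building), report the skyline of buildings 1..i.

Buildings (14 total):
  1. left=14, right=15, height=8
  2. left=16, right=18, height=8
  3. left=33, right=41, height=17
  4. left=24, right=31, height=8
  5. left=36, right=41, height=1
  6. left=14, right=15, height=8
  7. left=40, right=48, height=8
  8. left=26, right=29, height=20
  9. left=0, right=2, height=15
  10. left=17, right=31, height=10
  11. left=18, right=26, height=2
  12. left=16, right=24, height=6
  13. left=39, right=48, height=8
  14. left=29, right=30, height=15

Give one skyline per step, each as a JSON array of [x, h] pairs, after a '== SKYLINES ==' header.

== SKYLINES ==
[[14,8],[15,0]]
[[14,8],[15,0],[16,8],[18,0]]
[[14,8],[15,0],[16,8],[18,0],[33,17],[41,0]]
[[14,8],[15,0],[16,8],[18,0],[24,8],[31,0],[33,17],[41,0]]
[[14,8],[15,0],[16,8],[18,0],[24,8],[31,0],[33,17],[41,0]]
[[14,8],[15,0],[16,8],[18,0],[24,8],[31,0],[33,17],[41,0]]
[[14,8],[15,0],[16,8],[18,0],[24,8],[31,0],[33,17],[41,8],[48,0]]
[[14,8],[15,0],[16,8],[18,0],[24,8],[26,20],[29,8],[31,0],[33,17],[41,8],[48,0]]
[[0,15],[2,0],[14,8],[15,0],[16,8],[18,0],[24,8],[26,20],[29,8],[31,0],[33,17],[41,8],[48,0]]
[[0,15],[2,0],[14,8],[15,0],[16,8],[17,10],[26,20],[29,10],[31,0],[33,17],[41,8],[48,0]]
[[0,15],[2,0],[14,8],[15,0],[16,8],[17,10],[26,20],[29,10],[31,0],[33,17],[41,8],[48,0]]
[[0,15],[2,0],[14,8],[15,0],[16,8],[17,10],[26,20],[29,10],[31,0],[33,17],[41,8],[48,0]]
[[0,15],[2,0],[14,8],[15,0],[16,8],[17,10],[26,20],[29,10],[31,0],[33,17],[41,8],[48,0]]
[[0,15],[2,0],[14,8],[15,0],[16,8],[17,10],[26,20],[29,15],[30,10],[31,0],[33,17],[41,8],[48,0]]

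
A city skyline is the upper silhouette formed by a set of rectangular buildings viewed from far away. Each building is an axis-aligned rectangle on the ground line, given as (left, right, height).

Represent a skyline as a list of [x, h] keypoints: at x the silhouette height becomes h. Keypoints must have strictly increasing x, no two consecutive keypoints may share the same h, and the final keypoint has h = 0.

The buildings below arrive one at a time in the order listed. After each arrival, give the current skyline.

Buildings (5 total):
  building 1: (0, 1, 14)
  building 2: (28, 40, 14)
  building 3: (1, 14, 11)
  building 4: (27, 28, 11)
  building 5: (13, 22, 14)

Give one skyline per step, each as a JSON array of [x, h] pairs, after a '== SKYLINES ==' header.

== SKYLINES ==
[[0,14],[1,0]]
[[0,14],[1,0],[28,14],[40,0]]
[[0,14],[1,11],[14,0],[28,14],[40,0]]
[[0,14],[1,11],[14,0],[27,11],[28,14],[40,0]]
[[0,14],[1,11],[13,14],[22,0],[27,11],[28,14],[40,0]]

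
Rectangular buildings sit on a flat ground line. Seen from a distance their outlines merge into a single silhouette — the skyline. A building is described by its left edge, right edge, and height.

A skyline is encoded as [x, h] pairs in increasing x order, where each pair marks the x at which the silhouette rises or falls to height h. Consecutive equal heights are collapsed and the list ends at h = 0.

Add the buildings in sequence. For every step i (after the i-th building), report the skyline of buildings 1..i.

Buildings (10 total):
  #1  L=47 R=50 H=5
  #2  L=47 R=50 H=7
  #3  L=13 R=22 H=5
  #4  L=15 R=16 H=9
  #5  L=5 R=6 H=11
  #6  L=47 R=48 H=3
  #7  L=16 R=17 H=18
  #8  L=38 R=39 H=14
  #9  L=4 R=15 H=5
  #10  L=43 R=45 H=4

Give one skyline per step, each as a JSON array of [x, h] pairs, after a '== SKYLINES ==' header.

== SKYLINES ==
[[47,5],[50,0]]
[[47,7],[50,0]]
[[13,5],[22,0],[47,7],[50,0]]
[[13,5],[15,9],[16,5],[22,0],[47,7],[50,0]]
[[5,11],[6,0],[13,5],[15,9],[16,5],[22,0],[47,7],[50,0]]
[[5,11],[6,0],[13,5],[15,9],[16,5],[22,0],[47,7],[50,0]]
[[5,11],[6,0],[13,5],[15,9],[16,18],[17,5],[22,0],[47,7],[50,0]]
[[5,11],[6,0],[13,5],[15,9],[16,18],[17,5],[22,0],[38,14],[39,0],[47,7],[50,0]]
[[4,5],[5,11],[6,5],[15,9],[16,18],[17,5],[22,0],[38,14],[39,0],[47,7],[50,0]]
[[4,5],[5,11],[6,5],[15,9],[16,18],[17,5],[22,0],[38,14],[39,0],[43,4],[45,0],[47,7],[50,0]]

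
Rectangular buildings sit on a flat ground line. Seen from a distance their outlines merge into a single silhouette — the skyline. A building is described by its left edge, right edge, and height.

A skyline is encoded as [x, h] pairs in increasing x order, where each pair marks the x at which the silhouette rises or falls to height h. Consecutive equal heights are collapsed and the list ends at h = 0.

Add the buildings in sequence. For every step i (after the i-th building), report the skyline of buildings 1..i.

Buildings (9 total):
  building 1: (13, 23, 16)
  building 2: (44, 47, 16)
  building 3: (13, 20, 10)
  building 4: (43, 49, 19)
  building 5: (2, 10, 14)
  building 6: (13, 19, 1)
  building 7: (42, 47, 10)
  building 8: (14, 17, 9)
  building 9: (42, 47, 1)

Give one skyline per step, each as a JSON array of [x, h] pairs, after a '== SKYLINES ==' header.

== SKYLINES ==
[[13,16],[23,0]]
[[13,16],[23,0],[44,16],[47,0]]
[[13,16],[23,0],[44,16],[47,0]]
[[13,16],[23,0],[43,19],[49,0]]
[[2,14],[10,0],[13,16],[23,0],[43,19],[49,0]]
[[2,14],[10,0],[13,16],[23,0],[43,19],[49,0]]
[[2,14],[10,0],[13,16],[23,0],[42,10],[43,19],[49,0]]
[[2,14],[10,0],[13,16],[23,0],[42,10],[43,19],[49,0]]
[[2,14],[10,0],[13,16],[23,0],[42,10],[43,19],[49,0]]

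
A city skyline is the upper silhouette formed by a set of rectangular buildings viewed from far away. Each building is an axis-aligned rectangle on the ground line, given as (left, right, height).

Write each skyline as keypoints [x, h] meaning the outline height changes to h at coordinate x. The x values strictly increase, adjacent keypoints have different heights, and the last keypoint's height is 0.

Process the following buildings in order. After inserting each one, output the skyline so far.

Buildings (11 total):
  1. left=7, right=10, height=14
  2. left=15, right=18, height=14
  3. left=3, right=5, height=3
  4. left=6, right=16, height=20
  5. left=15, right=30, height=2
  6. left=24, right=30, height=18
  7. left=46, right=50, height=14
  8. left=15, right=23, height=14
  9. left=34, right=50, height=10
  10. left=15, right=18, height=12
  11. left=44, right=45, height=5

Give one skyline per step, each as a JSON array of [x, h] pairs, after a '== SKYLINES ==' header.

== SKYLINES ==
[[7,14],[10,0]]
[[7,14],[10,0],[15,14],[18,0]]
[[3,3],[5,0],[7,14],[10,0],[15,14],[18,0]]
[[3,3],[5,0],[6,20],[16,14],[18,0]]
[[3,3],[5,0],[6,20],[16,14],[18,2],[30,0]]
[[3,3],[5,0],[6,20],[16,14],[18,2],[24,18],[30,0]]
[[3,3],[5,0],[6,20],[16,14],[18,2],[24,18],[30,0],[46,14],[50,0]]
[[3,3],[5,0],[6,20],[16,14],[23,2],[24,18],[30,0],[46,14],[50,0]]
[[3,3],[5,0],[6,20],[16,14],[23,2],[24,18],[30,0],[34,10],[46,14],[50,0]]
[[3,3],[5,0],[6,20],[16,14],[23,2],[24,18],[30,0],[34,10],[46,14],[50,0]]
[[3,3],[5,0],[6,20],[16,14],[23,2],[24,18],[30,0],[34,10],[46,14],[50,0]]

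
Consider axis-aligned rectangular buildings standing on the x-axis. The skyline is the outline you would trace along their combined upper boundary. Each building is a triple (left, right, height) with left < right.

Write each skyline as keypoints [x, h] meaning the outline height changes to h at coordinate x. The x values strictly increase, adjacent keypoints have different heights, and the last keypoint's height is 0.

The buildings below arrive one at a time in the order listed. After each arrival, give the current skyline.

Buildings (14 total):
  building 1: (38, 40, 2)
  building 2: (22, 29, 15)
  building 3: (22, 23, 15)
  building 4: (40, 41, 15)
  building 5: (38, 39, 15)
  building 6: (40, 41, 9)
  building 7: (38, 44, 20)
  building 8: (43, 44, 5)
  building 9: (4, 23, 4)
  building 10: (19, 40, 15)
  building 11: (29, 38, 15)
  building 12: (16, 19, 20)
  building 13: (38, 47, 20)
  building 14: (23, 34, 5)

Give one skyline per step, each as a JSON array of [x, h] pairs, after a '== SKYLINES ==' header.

== SKYLINES ==
[[38,2],[40,0]]
[[22,15],[29,0],[38,2],[40,0]]
[[22,15],[29,0],[38,2],[40,0]]
[[22,15],[29,0],[38,2],[40,15],[41,0]]
[[22,15],[29,0],[38,15],[39,2],[40,15],[41,0]]
[[22,15],[29,0],[38,15],[39,2],[40,15],[41,0]]
[[22,15],[29,0],[38,20],[44,0]]
[[22,15],[29,0],[38,20],[44,0]]
[[4,4],[22,15],[29,0],[38,20],[44,0]]
[[4,4],[19,15],[38,20],[44,0]]
[[4,4],[19,15],[38,20],[44,0]]
[[4,4],[16,20],[19,15],[38,20],[44,0]]
[[4,4],[16,20],[19,15],[38,20],[47,0]]
[[4,4],[16,20],[19,15],[38,20],[47,0]]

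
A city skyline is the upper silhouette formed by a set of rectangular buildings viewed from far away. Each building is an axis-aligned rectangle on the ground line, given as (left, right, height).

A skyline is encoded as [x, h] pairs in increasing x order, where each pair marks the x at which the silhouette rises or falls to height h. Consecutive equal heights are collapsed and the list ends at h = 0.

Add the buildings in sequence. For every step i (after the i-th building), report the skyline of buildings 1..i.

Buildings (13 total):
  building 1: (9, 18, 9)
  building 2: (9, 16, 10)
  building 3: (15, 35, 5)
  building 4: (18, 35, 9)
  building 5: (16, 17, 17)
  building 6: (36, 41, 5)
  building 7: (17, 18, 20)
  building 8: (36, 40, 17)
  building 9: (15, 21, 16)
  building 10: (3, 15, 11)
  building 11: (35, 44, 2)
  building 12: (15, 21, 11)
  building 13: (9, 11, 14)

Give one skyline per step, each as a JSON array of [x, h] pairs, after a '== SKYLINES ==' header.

== SKYLINES ==
[[9,9],[18,0]]
[[9,10],[16,9],[18,0]]
[[9,10],[16,9],[18,5],[35,0]]
[[9,10],[16,9],[35,0]]
[[9,10],[16,17],[17,9],[35,0]]
[[9,10],[16,17],[17,9],[35,0],[36,5],[41,0]]
[[9,10],[16,17],[17,20],[18,9],[35,0],[36,5],[41,0]]
[[9,10],[16,17],[17,20],[18,9],[35,0],[36,17],[40,5],[41,0]]
[[9,10],[15,16],[16,17],[17,20],[18,16],[21,9],[35,0],[36,17],[40,5],[41,0]]
[[3,11],[15,16],[16,17],[17,20],[18,16],[21,9],[35,0],[36,17],[40,5],[41,0]]
[[3,11],[15,16],[16,17],[17,20],[18,16],[21,9],[35,2],[36,17],[40,5],[41,2],[44,0]]
[[3,11],[15,16],[16,17],[17,20],[18,16],[21,9],[35,2],[36,17],[40,5],[41,2],[44,0]]
[[3,11],[9,14],[11,11],[15,16],[16,17],[17,20],[18,16],[21,9],[35,2],[36,17],[40,5],[41,2],[44,0]]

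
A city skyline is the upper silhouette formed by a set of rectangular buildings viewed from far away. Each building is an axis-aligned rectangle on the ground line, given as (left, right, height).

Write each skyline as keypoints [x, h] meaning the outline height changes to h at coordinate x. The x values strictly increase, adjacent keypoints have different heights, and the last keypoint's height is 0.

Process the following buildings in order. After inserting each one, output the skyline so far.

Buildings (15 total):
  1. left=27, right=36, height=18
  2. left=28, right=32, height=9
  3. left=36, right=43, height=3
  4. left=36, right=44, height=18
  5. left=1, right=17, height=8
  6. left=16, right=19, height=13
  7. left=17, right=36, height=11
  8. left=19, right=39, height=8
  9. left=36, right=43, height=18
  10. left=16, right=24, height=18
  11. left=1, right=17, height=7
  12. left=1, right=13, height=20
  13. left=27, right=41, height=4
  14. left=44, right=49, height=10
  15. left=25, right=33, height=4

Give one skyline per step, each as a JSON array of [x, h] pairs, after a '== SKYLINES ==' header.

== SKYLINES ==
[[27,18],[36,0]]
[[27,18],[36,0]]
[[27,18],[36,3],[43,0]]
[[27,18],[44,0]]
[[1,8],[17,0],[27,18],[44,0]]
[[1,8],[16,13],[19,0],[27,18],[44,0]]
[[1,8],[16,13],[19,11],[27,18],[44,0]]
[[1,8],[16,13],[19,11],[27,18],[44,0]]
[[1,8],[16,13],[19,11],[27,18],[44,0]]
[[1,8],[16,18],[24,11],[27,18],[44,0]]
[[1,8],[16,18],[24,11],[27,18],[44,0]]
[[1,20],[13,8],[16,18],[24,11],[27,18],[44,0]]
[[1,20],[13,8],[16,18],[24,11],[27,18],[44,0]]
[[1,20],[13,8],[16,18],[24,11],[27,18],[44,10],[49,0]]
[[1,20],[13,8],[16,18],[24,11],[27,18],[44,10],[49,0]]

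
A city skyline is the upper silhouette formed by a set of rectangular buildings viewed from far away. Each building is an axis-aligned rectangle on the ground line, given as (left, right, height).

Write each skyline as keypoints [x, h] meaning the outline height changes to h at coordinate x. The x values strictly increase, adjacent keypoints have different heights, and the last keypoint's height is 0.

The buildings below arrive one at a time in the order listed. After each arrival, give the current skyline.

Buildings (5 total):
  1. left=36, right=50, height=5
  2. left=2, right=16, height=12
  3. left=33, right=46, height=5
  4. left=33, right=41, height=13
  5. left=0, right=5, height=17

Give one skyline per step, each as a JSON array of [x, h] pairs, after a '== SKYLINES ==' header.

== SKYLINES ==
[[36,5],[50,0]]
[[2,12],[16,0],[36,5],[50,0]]
[[2,12],[16,0],[33,5],[50,0]]
[[2,12],[16,0],[33,13],[41,5],[50,0]]
[[0,17],[5,12],[16,0],[33,13],[41,5],[50,0]]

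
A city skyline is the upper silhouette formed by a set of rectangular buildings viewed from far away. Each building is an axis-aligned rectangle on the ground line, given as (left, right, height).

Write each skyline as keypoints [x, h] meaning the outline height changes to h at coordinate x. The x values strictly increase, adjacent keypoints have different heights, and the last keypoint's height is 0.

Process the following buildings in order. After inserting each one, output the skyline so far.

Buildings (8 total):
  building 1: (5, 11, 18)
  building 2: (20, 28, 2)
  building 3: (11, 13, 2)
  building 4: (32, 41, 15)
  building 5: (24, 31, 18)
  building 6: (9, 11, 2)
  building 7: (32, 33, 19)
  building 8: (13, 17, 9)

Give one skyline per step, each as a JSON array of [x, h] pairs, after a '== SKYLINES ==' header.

== SKYLINES ==
[[5,18],[11,0]]
[[5,18],[11,0],[20,2],[28,0]]
[[5,18],[11,2],[13,0],[20,2],[28,0]]
[[5,18],[11,2],[13,0],[20,2],[28,0],[32,15],[41,0]]
[[5,18],[11,2],[13,0],[20,2],[24,18],[31,0],[32,15],[41,0]]
[[5,18],[11,2],[13,0],[20,2],[24,18],[31,0],[32,15],[41,0]]
[[5,18],[11,2],[13,0],[20,2],[24,18],[31,0],[32,19],[33,15],[41,0]]
[[5,18],[11,2],[13,9],[17,0],[20,2],[24,18],[31,0],[32,19],[33,15],[41,0]]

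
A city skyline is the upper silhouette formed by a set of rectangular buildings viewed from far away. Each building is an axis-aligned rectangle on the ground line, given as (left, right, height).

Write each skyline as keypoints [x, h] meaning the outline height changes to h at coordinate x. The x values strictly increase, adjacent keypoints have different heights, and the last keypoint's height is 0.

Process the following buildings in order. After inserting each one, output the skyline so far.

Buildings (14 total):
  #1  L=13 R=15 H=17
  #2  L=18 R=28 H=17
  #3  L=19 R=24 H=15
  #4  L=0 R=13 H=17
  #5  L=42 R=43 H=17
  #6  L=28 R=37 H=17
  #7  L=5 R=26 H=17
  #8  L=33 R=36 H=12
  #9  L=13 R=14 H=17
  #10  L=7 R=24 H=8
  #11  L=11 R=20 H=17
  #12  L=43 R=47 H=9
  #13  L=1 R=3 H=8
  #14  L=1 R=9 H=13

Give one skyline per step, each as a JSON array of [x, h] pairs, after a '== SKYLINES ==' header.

== SKYLINES ==
[[13,17],[15,0]]
[[13,17],[15,0],[18,17],[28,0]]
[[13,17],[15,0],[18,17],[28,0]]
[[0,17],[15,0],[18,17],[28,0]]
[[0,17],[15,0],[18,17],[28,0],[42,17],[43,0]]
[[0,17],[15,0],[18,17],[37,0],[42,17],[43,0]]
[[0,17],[37,0],[42,17],[43,0]]
[[0,17],[37,0],[42,17],[43,0]]
[[0,17],[37,0],[42,17],[43,0]]
[[0,17],[37,0],[42,17],[43,0]]
[[0,17],[37,0],[42,17],[43,0]]
[[0,17],[37,0],[42,17],[43,9],[47,0]]
[[0,17],[37,0],[42,17],[43,9],[47,0]]
[[0,17],[37,0],[42,17],[43,9],[47,0]]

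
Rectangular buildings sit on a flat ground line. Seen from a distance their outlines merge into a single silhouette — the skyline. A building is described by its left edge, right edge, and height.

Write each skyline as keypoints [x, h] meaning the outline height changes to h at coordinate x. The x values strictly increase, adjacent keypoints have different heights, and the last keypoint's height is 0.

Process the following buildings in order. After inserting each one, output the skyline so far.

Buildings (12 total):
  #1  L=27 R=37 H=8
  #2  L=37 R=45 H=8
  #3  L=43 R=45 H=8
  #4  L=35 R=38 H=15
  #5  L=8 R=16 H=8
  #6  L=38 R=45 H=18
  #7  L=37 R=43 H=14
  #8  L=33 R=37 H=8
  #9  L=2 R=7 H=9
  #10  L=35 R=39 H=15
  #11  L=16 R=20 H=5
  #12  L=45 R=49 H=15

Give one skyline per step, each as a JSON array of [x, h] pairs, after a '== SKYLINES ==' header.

== SKYLINES ==
[[27,8],[37,0]]
[[27,8],[45,0]]
[[27,8],[45,0]]
[[27,8],[35,15],[38,8],[45,0]]
[[8,8],[16,0],[27,8],[35,15],[38,8],[45,0]]
[[8,8],[16,0],[27,8],[35,15],[38,18],[45,0]]
[[8,8],[16,0],[27,8],[35,15],[38,18],[45,0]]
[[8,8],[16,0],[27,8],[35,15],[38,18],[45,0]]
[[2,9],[7,0],[8,8],[16,0],[27,8],[35,15],[38,18],[45,0]]
[[2,9],[7,0],[8,8],[16,0],[27,8],[35,15],[38,18],[45,0]]
[[2,9],[7,0],[8,8],[16,5],[20,0],[27,8],[35,15],[38,18],[45,0]]
[[2,9],[7,0],[8,8],[16,5],[20,0],[27,8],[35,15],[38,18],[45,15],[49,0]]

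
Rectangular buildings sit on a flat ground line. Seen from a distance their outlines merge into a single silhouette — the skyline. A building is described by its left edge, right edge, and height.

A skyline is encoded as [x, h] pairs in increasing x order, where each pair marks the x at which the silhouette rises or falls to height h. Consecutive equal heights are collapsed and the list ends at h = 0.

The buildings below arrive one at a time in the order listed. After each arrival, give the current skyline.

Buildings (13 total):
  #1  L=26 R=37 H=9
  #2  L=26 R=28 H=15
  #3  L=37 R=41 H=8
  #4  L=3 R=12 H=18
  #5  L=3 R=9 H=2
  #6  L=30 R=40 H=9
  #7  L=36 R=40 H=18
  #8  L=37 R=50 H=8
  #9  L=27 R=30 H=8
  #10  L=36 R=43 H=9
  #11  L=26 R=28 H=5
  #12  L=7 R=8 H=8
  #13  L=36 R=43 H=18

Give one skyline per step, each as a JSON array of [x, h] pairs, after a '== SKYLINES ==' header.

== SKYLINES ==
[[26,9],[37,0]]
[[26,15],[28,9],[37,0]]
[[26,15],[28,9],[37,8],[41,0]]
[[3,18],[12,0],[26,15],[28,9],[37,8],[41,0]]
[[3,18],[12,0],[26,15],[28,9],[37,8],[41,0]]
[[3,18],[12,0],[26,15],[28,9],[40,8],[41,0]]
[[3,18],[12,0],[26,15],[28,9],[36,18],[40,8],[41,0]]
[[3,18],[12,0],[26,15],[28,9],[36,18],[40,8],[50,0]]
[[3,18],[12,0],[26,15],[28,9],[36,18],[40,8],[50,0]]
[[3,18],[12,0],[26,15],[28,9],[36,18],[40,9],[43,8],[50,0]]
[[3,18],[12,0],[26,15],[28,9],[36,18],[40,9],[43,8],[50,0]]
[[3,18],[12,0],[26,15],[28,9],[36,18],[40,9],[43,8],[50,0]]
[[3,18],[12,0],[26,15],[28,9],[36,18],[43,8],[50,0]]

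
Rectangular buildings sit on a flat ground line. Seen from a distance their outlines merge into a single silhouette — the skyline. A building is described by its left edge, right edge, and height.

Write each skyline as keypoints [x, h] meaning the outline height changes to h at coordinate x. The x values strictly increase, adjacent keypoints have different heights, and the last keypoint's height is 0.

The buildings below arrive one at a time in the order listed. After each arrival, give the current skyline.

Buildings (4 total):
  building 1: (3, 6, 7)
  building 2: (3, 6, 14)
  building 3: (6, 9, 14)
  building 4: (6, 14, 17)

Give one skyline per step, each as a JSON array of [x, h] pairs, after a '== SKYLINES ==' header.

== SKYLINES ==
[[3,7],[6,0]]
[[3,14],[6,0]]
[[3,14],[9,0]]
[[3,14],[6,17],[14,0]]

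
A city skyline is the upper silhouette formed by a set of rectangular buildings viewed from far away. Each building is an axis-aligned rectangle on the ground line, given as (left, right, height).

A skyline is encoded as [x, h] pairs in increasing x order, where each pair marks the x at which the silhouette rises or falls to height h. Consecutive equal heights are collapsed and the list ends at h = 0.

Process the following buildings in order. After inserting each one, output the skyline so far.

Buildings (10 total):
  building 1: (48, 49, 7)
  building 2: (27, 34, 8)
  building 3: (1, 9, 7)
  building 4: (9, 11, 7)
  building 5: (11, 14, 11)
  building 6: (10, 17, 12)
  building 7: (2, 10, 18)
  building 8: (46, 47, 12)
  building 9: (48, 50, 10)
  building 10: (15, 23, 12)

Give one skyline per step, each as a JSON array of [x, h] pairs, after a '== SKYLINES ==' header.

== SKYLINES ==
[[48,7],[49,0]]
[[27,8],[34,0],[48,7],[49,0]]
[[1,7],[9,0],[27,8],[34,0],[48,7],[49,0]]
[[1,7],[11,0],[27,8],[34,0],[48,7],[49,0]]
[[1,7],[11,11],[14,0],[27,8],[34,0],[48,7],[49,0]]
[[1,7],[10,12],[17,0],[27,8],[34,0],[48,7],[49,0]]
[[1,7],[2,18],[10,12],[17,0],[27,8],[34,0],[48,7],[49,0]]
[[1,7],[2,18],[10,12],[17,0],[27,8],[34,0],[46,12],[47,0],[48,7],[49,0]]
[[1,7],[2,18],[10,12],[17,0],[27,8],[34,0],[46,12],[47,0],[48,10],[50,0]]
[[1,7],[2,18],[10,12],[23,0],[27,8],[34,0],[46,12],[47,0],[48,10],[50,0]]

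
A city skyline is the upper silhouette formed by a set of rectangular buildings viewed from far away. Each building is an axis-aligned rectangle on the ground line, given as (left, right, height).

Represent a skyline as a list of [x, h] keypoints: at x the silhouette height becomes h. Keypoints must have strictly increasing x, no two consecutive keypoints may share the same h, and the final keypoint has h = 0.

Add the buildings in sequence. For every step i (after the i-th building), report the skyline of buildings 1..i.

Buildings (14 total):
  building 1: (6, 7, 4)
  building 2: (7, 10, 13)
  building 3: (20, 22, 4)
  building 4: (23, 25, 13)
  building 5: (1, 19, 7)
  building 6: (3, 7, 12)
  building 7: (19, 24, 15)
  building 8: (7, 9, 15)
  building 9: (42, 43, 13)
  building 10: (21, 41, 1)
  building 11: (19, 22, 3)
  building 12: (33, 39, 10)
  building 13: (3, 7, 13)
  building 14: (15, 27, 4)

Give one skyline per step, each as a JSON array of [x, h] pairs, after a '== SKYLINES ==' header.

== SKYLINES ==
[[6,4],[7,0]]
[[6,4],[7,13],[10,0]]
[[6,4],[7,13],[10,0],[20,4],[22,0]]
[[6,4],[7,13],[10,0],[20,4],[22,0],[23,13],[25,0]]
[[1,7],[7,13],[10,7],[19,0],[20,4],[22,0],[23,13],[25,0]]
[[1,7],[3,12],[7,13],[10,7],[19,0],[20,4],[22,0],[23,13],[25,0]]
[[1,7],[3,12],[7,13],[10,7],[19,15],[24,13],[25,0]]
[[1,7],[3,12],[7,15],[9,13],[10,7],[19,15],[24,13],[25,0]]
[[1,7],[3,12],[7,15],[9,13],[10,7],[19,15],[24,13],[25,0],[42,13],[43,0]]
[[1,7],[3,12],[7,15],[9,13],[10,7],[19,15],[24,13],[25,1],[41,0],[42,13],[43,0]]
[[1,7],[3,12],[7,15],[9,13],[10,7],[19,15],[24,13],[25,1],[41,0],[42,13],[43,0]]
[[1,7],[3,12],[7,15],[9,13],[10,7],[19,15],[24,13],[25,1],[33,10],[39,1],[41,0],[42,13],[43,0]]
[[1,7],[3,13],[7,15],[9,13],[10,7],[19,15],[24,13],[25,1],[33,10],[39,1],[41,0],[42,13],[43,0]]
[[1,7],[3,13],[7,15],[9,13],[10,7],[19,15],[24,13],[25,4],[27,1],[33,10],[39,1],[41,0],[42,13],[43,0]]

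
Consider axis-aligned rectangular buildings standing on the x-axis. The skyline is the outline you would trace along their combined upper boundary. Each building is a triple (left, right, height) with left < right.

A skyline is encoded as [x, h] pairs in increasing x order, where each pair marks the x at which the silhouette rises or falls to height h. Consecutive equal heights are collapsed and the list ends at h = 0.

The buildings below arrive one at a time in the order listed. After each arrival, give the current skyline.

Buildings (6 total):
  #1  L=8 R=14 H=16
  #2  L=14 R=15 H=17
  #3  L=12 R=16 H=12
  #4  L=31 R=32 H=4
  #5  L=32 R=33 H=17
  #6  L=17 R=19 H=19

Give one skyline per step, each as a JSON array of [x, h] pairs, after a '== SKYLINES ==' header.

== SKYLINES ==
[[8,16],[14,0]]
[[8,16],[14,17],[15,0]]
[[8,16],[14,17],[15,12],[16,0]]
[[8,16],[14,17],[15,12],[16,0],[31,4],[32,0]]
[[8,16],[14,17],[15,12],[16,0],[31,4],[32,17],[33,0]]
[[8,16],[14,17],[15,12],[16,0],[17,19],[19,0],[31,4],[32,17],[33,0]]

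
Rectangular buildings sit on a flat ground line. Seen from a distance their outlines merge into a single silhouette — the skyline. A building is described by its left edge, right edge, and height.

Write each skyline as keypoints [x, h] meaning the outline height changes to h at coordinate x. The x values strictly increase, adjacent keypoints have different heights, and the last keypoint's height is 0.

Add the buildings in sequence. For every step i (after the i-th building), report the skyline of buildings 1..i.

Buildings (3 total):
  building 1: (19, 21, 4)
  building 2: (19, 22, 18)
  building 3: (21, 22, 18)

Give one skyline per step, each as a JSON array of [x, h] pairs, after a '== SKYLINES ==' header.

== SKYLINES ==
[[19,4],[21,0]]
[[19,18],[22,0]]
[[19,18],[22,0]]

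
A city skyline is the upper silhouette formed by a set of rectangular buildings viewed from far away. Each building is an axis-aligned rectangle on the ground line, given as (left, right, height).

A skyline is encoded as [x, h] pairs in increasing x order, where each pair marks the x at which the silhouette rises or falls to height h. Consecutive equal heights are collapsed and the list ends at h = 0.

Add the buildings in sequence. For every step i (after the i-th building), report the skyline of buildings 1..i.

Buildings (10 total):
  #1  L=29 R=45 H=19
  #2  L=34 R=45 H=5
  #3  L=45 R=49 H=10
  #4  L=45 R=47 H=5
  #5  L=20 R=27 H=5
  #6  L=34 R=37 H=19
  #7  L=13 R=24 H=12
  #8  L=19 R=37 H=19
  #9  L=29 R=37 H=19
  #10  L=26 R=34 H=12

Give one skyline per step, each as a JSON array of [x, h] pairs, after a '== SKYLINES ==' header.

== SKYLINES ==
[[29,19],[45,0]]
[[29,19],[45,0]]
[[29,19],[45,10],[49,0]]
[[29,19],[45,10],[49,0]]
[[20,5],[27,0],[29,19],[45,10],[49,0]]
[[20,5],[27,0],[29,19],[45,10],[49,0]]
[[13,12],[24,5],[27,0],[29,19],[45,10],[49,0]]
[[13,12],[19,19],[45,10],[49,0]]
[[13,12],[19,19],[45,10],[49,0]]
[[13,12],[19,19],[45,10],[49,0]]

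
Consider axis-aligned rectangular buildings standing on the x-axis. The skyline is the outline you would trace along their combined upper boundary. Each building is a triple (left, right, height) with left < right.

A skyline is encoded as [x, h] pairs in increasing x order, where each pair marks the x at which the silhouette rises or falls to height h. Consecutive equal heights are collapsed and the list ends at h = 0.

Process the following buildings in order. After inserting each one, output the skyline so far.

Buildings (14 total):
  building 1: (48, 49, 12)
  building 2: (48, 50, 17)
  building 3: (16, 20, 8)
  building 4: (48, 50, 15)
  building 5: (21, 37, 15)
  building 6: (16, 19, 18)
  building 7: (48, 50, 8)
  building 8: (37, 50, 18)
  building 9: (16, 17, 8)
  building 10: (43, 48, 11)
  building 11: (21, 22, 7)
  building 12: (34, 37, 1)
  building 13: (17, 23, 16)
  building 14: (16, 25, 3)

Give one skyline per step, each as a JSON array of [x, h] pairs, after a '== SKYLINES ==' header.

== SKYLINES ==
[[48,12],[49,0]]
[[48,17],[50,0]]
[[16,8],[20,0],[48,17],[50,0]]
[[16,8],[20,0],[48,17],[50,0]]
[[16,8],[20,0],[21,15],[37,0],[48,17],[50,0]]
[[16,18],[19,8],[20,0],[21,15],[37,0],[48,17],[50,0]]
[[16,18],[19,8],[20,0],[21,15],[37,0],[48,17],[50,0]]
[[16,18],[19,8],[20,0],[21,15],[37,18],[50,0]]
[[16,18],[19,8],[20,0],[21,15],[37,18],[50,0]]
[[16,18],[19,8],[20,0],[21,15],[37,18],[50,0]]
[[16,18],[19,8],[20,0],[21,15],[37,18],[50,0]]
[[16,18],[19,8],[20,0],[21,15],[37,18],[50,0]]
[[16,18],[19,16],[23,15],[37,18],[50,0]]
[[16,18],[19,16],[23,15],[37,18],[50,0]]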